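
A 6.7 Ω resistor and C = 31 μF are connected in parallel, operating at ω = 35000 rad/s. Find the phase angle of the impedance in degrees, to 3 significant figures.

X_C = 1/(ωC) = 0.922 Ω
Parallel: admittances add. Y = 1/R + jωC
Y = (0.149 + j1.08) S
|Y| = 1.10 S → |Z| = 1/|Y| = 0.913 Ω, ∠Z = −∠Y = -82.2°

-82.2°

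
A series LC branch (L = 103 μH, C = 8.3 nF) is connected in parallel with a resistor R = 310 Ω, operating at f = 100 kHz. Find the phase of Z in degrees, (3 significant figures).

-67.7°

ω = 2πf = 628300 rad/s
X_L = ωL = 64.7 Ω
X_C = 1/(ωC) = 192 Ω
Branch 1: Z₁ = R = 310 Ω
Branch 2 (series LC): Z₂ = j(X_L − X_C) = −j127 Ω
Parallel: Z = Z₁Z₂/(Z₁+Z₂), |Z| = 118 Ω, ∠Z = -67.7°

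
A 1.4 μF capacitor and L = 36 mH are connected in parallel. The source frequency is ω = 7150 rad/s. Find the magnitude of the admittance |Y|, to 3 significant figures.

6.12 mS

X_L = ωL = 257 Ω
X_C = 1/(ωC) = 99.9 Ω
Parallel: admittances add. Y = 1/(jωL) + jωC
Y = (0 + j0.00612) S
|Y| = 0.00612 S → |Z| = 1/|Y| = 163 Ω, ∠Z = −∠Y = -90.0°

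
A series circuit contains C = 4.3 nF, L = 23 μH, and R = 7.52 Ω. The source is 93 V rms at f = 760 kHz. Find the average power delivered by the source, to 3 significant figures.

ω = 2πf = 4.775e+06 rad/s
X_L = ωL = 110 Ω
X_C = 1/(ωC) = 48.7 Ω
Net reactance X = X_L − X_C = 61.1 Ω
Z = 7.52 + j61.1 Ω
|Z| = √(7.52² + 61.1²) = 61.6 Ω
∠Z = arctan(61.1/7.52) = 83.0°
I = V/|Z| = 1.51 A
P = VI cos φ = 93 × 1.51 × cos(83.0°) = 17.1 W

17.1 W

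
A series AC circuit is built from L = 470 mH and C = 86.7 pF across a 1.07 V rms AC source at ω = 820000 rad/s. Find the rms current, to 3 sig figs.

X_L = ωL = 385000 Ω
X_C = 1/(ωC) = 14100 Ω
Net reactance X = X_L − X_C = 371000 Ω
Z = j371000 Ω
|Z| = √(0² + 371000²) = 371000 Ω
I = V/|Z| = 1.07/371000 = 2.88 μA

2.88 μA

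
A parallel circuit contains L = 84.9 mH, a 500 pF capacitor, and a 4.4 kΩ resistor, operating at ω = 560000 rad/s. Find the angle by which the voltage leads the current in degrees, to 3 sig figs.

-48.7°

X_L = ωL = 47500 Ω
X_C = 1/(ωC) = 3570 Ω
Parallel: admittances add. Y = 1/R + 1/(jωL) + jωC
Y = (0.000227 + j0.000259) S
|Y| = 0.000345 S → |Z| = 1/|Y| = 2900 Ω, ∠Z = −∠Y = -48.7°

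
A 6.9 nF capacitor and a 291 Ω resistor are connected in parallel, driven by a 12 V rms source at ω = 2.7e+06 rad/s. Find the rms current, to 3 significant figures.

227 mA

X_C = 1/(ωC) = 53.7 Ω
Parallel: admittances add. Y = 1/R + jωC
Y = (0.00344 + j0.0186) S
|Y| = 0.0189 S → |Z| = 1/|Y| = 52.8 Ω, ∠Z = −∠Y = -79.5°
I = V/|Z| = 12/52.8 = 227 mA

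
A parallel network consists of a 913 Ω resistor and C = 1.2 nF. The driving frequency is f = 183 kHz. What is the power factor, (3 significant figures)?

0.622

ω = 2πf = 1.15e+06 rad/s
X_C = 1/(ωC) = 725 Ω
Parallel: admittances add. Y = 1/R + jωC
Y = (0.00110 + j0.00138) S
|Y| = 0.00176 S → |Z| = 1/|Y| = 568 Ω, ∠Z = −∠Y = -51.6°
cos φ = cos(-51.6°) = 0.622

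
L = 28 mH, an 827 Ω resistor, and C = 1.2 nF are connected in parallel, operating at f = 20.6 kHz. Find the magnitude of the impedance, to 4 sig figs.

ω = 2πf = 129400 rad/s
X_L = ωL = 3624 Ω
X_C = 1/(ωC) = 6438 Ω
Parallel: admittances add. Y = 1/R + 1/(jωL) + jωC
Y = (0.001209 − j0.0001206) S
|Y| = 0.001215 S → |Z| = 1/|Y| = 822.9 Ω, ∠Z = −∠Y = 5.696°

822.9 Ω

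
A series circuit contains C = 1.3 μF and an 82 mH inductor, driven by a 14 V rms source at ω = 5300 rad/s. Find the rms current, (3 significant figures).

48.4 mA

X_L = ωL = 435 Ω
X_C = 1/(ωC) = 145 Ω
Net reactance X = X_L − X_C = 289 Ω
Z = j289 Ω
|Z| = √(0² + 289²) = 289 Ω
I = V/|Z| = 14/289 = 48.4 mA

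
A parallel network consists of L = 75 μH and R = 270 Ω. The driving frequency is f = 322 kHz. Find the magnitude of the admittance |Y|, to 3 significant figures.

ω = 2πf = 2.023e+06 rad/s
X_L = ωL = 152 Ω
Parallel: admittances add. Y = 1/R + 1/(jωL)
Y = (0.00370 − j0.00659) S
|Y| = 0.00756 S → |Z| = 1/|Y| = 132 Ω, ∠Z = −∠Y = 60.7°

7.56 mS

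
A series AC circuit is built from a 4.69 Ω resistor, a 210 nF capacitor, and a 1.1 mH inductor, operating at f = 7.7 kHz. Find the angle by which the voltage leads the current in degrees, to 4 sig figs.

ω = 2πf = 48380 rad/s
X_L = ωL = 53.22 Ω
X_C = 1/(ωC) = 98.43 Ω
Net reactance X = X_L − X_C = -45.21 Ω
Z = 4.690 − j45.21 Ω
|Z| = √(4.690² + 45.21²) = 45.45 Ω
∠Z = arctan(-45.21/4.690) = -84.08°

-84.08°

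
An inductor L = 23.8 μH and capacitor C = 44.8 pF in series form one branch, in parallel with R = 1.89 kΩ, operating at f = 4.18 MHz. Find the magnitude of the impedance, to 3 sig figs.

ω = 2πf = 2.626e+07 rad/s
X_L = ωL = 625 Ω
X_C = 1/(ωC) = 850 Ω
Branch 1: Z₁ = R = 1890 Ω
Branch 2 (series LC): Z₂ = j(X_L − X_C) = −j225 Ω
Parallel: Z = Z₁Z₂/(Z₁+Z₂), |Z| = 223 Ω, ∠Z = -83.2°

223 Ω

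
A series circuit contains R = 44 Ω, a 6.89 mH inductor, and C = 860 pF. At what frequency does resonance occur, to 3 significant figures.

65.4 kHz

ω₀ = 1/√(LC) = 1/√(0.00689 × 8.6e-10) = 410800 rad/s
f₀ = ω₀/(2π) = 65.4 kHz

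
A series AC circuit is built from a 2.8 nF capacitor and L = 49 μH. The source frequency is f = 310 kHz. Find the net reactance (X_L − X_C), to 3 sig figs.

ω = 2πf = 1.948e+06 rad/s
X_L = ωL = 95.4 Ω
X_C = 1/(ωC) = 183 Ω
X = 95.4 − 183 = -87.9 Ω

-87.9 Ω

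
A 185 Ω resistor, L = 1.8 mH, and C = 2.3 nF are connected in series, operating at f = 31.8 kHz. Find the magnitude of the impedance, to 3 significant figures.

ω = 2πf = 199800 rad/s
X_L = ωL = 360 Ω
X_C = 1/(ωC) = 2180 Ω
Net reactance X = X_L − X_C = -1820 Ω
Z = 185 − j1820 Ω
|Z| = √(185² + 1820²) = 1830 Ω

1830 Ω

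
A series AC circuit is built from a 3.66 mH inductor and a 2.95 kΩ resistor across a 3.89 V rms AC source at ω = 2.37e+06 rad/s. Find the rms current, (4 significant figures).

X_L = ωL = 8674 Ω
Z = 2950 + j8674 Ω
|Z| = √(2950² + 8674²) = 9162 Ω
I = V/|Z| = 3.89/9162 = 424.6 μA

424.6 μA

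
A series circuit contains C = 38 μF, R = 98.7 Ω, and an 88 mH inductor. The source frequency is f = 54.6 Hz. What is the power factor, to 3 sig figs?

ω = 2πf = 343.1 rad/s
X_L = ωL = 30.2 Ω
X_C = 1/(ωC) = 76.7 Ω
Net reactance X = X_L − X_C = -46.5 Ω
Z = 98.7 − j46.5 Ω
|Z| = √(98.7² + 46.5²) = 109 Ω
∠Z = arctan(-46.5/98.7) = -25.2°
cos φ = cos(-25.2°) = 0.905

0.905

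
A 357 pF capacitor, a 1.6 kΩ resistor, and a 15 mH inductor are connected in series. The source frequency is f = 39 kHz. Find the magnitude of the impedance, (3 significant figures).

7920 Ω

ω = 2πf = 245000 rad/s
X_L = ωL = 3680 Ω
X_C = 1/(ωC) = 11400 Ω
Net reactance X = X_L − X_C = -7760 Ω
Z = 1600 − j7760 Ω
|Z| = √(1600² + 7760²) = 7920 Ω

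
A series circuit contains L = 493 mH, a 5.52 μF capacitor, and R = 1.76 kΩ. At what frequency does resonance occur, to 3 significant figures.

96.5 Hz

ω₀ = 1/√(LC) = 1/√(0.493 × 5.52e-06) = 606.2 rad/s
f₀ = ω₀/(2π) = 96.5 Hz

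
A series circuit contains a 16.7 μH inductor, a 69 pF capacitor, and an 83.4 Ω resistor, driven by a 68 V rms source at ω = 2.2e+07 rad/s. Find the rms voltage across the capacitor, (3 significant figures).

X_L = ωL = 367 Ω
X_C = 1/(ωC) = 659 Ω
Net reactance X = X_L − X_C = -291 Ω
Z = 83.4 − j291 Ω
|Z| = √(83.4² + 291²) = 303 Ω
I = V/|Z| = 224 mA
V_C = I·|Z_C| = 0.224 × 659 = 148 V

148 V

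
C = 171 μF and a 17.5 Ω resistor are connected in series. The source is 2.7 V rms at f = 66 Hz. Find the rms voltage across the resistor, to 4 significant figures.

ω = 2πf = 414.7 rad/s
X_C = 1/(ωC) = 14.10 Ω
Z = 17.50 − j14.10 Ω
|Z| = √(17.50² + 14.10²) = 22.47 Ω
I = V/|Z| = 120.1 mA
V_R = I·|Z_R| = 0.1201 × 17.50 = 2.102 V

2.102 V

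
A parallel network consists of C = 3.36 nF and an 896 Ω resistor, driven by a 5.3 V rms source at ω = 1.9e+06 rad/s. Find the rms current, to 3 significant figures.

X_C = 1/(ωC) = 157 Ω
Parallel: admittances add. Y = 1/R + jωC
Y = (0.00112 + j0.00638) S
|Y| = 0.00648 S → |Z| = 1/|Y| = 154 Ω, ∠Z = −∠Y = -80.1°
I = V/|Z| = 5.3/154 = 34.3 mA

34.3 mA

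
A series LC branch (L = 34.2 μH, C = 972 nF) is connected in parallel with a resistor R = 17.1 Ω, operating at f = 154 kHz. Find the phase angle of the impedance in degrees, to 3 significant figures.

ω = 2πf = 967600 rad/s
X_L = ωL = 33.1 Ω
X_C = 1/(ωC) = 1.06 Ω
Branch 1: Z₁ = R = 17.1 Ω
Branch 2 (series LC): Z₂ = j(X_L − X_C) = j32.0 Ω
Parallel: Z = Z₁Z₂/(Z₁+Z₂), |Z| = 15.1 Ω, ∠Z = 28.1°

28.1°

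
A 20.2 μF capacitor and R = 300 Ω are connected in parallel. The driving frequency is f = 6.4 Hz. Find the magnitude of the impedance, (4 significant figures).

291.5 Ω

ω = 2πf = 40.21 rad/s
X_C = 1/(ωC) = 1231 Ω
Parallel: admittances add. Y = 1/R + jωC
Y = (0.003333 + j0.0008123) S
|Y| = 0.003431 S → |Z| = 1/|Y| = 291.5 Ω, ∠Z = −∠Y = -13.70°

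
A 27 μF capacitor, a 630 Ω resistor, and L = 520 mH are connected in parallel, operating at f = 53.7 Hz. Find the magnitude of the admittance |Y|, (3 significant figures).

3.76 mS

ω = 2πf = 337.4 rad/s
X_L = ωL = 175 Ω
X_C = 1/(ωC) = 110 Ω
Parallel: admittances add. Y = 1/R + 1/(jωL) + jωC
Y = (0.00159 + j0.00341) S
|Y| = 0.00376 S → |Z| = 1/|Y| = 266 Ω, ∠Z = −∠Y = -65.0°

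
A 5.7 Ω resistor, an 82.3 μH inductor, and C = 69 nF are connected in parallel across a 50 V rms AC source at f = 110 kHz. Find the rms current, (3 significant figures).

8.90 A

ω = 2πf = 691200 rad/s
X_L = ωL = 56.9 Ω
X_C = 1/(ωC) = 21.0 Ω
Parallel: admittances add. Y = 1/R + 1/(jωL) + jωC
Y = (0.175 + j0.0301) S
|Y| = 0.178 S → |Z| = 1/|Y| = 5.62 Ω, ∠Z = −∠Y = -9.74°
I = V/|Z| = 50/5.62 = 8.90 A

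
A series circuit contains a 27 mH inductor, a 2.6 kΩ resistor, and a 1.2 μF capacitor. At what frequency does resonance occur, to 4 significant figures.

ω₀ = 1/√(LC) = 1/√(0.027 × 1.2e-06) = 5556 rad/s
f₀ = ω₀/(2π) = 884.2 Hz

884.2 Hz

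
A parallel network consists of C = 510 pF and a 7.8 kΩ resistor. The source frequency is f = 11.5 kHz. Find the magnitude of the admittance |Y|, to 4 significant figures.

ω = 2πf = 72260 rad/s
X_C = 1/(ωC) = 27140 Ω
Parallel: admittances add. Y = 1/R + jωC
Y = (0.0001282 + j3.685e-05) S
|Y| = 0.0001334 S → |Z| = 1/|Y| = 7496 Ω, ∠Z = −∠Y = -16.04°

133.4 μS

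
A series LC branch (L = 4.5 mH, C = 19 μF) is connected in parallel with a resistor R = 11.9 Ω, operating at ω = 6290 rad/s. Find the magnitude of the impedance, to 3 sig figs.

X_L = ωL = 28.3 Ω
X_C = 1/(ωC) = 8.37 Ω
Branch 1: Z₁ = R = 11.9 Ω
Branch 2 (series LC): Z₂ = j(X_L − X_C) = j19.9 Ω
Parallel: Z = Z₁Z₂/(Z₁+Z₂), |Z| = 10.2 Ω, ∠Z = 30.8°

10.2 Ω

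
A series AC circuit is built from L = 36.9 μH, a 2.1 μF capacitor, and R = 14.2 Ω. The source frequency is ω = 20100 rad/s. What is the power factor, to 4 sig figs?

0.5262

X_L = ωL = 0.7417 Ω
X_C = 1/(ωC) = 23.69 Ω
Net reactance X = X_L − X_C = -22.95 Ω
Z = 14.20 − j22.95 Ω
|Z| = √(14.20² + 22.95²) = 26.99 Ω
∠Z = arctan(-22.95/14.20) = -58.25°
cos φ = cos(-58.25°) = 0.5262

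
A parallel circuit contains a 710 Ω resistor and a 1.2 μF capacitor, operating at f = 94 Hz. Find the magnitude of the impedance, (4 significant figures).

ω = 2πf = 590.6 rad/s
X_C = 1/(ωC) = 1411 Ω
Parallel: admittances add. Y = 1/R + jωC
Y = (0.001408 + j0.0007087) S
|Y| = 0.001577 S → |Z| = 1/|Y| = 634.2 Ω, ∠Z = −∠Y = -26.71°

634.2 Ω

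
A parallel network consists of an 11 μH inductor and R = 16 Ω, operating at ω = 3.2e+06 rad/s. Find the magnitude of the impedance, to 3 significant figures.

14.6 Ω

X_L = ωL = 35.2 Ω
Parallel: admittances add. Y = 1/R + 1/(jωL)
Y = (0.0625 − j0.0284) S
|Y| = 0.0687 S → |Z| = 1/|Y| = 14.6 Ω, ∠Z = −∠Y = 24.4°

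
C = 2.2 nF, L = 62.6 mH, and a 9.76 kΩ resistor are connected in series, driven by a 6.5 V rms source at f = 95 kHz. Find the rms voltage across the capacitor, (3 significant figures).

ω = 2πf = 596900 rad/s
X_L = ωL = 37400 Ω
X_C = 1/(ωC) = 762 Ω
Net reactance X = X_L − X_C = 36600 Ω
Z = 9760 + j36600 Ω
|Z| = √(9760² + 36600²) = 37900 Ω
I = V/|Z| = 172 μA
V_C = I·|Z_C| = 0.000172 × 762 = 0.131 V

0.131 V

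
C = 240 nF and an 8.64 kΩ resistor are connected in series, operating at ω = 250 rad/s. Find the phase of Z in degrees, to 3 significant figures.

X_C = 1/(ωC) = 16700 Ω
Z = 8640 − j16700 Ω
|Z| = √(8640² + 16700²) = 18800 Ω
∠Z = arctan(-16700/8640) = -62.6°

-62.6°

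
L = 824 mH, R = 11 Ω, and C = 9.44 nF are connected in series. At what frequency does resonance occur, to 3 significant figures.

1.80 kHz

ω₀ = 1/√(LC) = 1/√(0.824 × 9.44e-09) = 11340 rad/s
f₀ = ω₀/(2π) = 1.80 kHz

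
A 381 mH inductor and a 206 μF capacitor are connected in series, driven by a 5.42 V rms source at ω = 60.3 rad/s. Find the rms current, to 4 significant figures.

X_L = ωL = 22.97 Ω
X_C = 1/(ωC) = 80.50 Ω
Net reactance X = X_L − X_C = -57.53 Ω
Z = − j57.53 Ω
|Z| = √(0² + 57.53²) = 57.53 Ω
I = V/|Z| = 5.42/57.53 = 94.21 mA

94.21 mA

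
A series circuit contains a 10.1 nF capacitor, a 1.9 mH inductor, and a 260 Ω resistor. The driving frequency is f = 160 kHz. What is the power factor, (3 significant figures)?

ω = 2πf = 1.005e+06 rad/s
X_L = ωL = 1910 Ω
X_C = 1/(ωC) = 98.5 Ω
Net reactance X = X_L − X_C = 1810 Ω
Z = 260 + j1810 Ω
|Z| = √(260² + 1810²) = 1830 Ω
∠Z = arctan(1810/260) = 81.8°
cos φ = cos(81.8°) = 0.142

0.142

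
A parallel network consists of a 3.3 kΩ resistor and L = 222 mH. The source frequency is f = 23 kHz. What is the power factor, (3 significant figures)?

0.995

ω = 2πf = 144500 rad/s
X_L = ωL = 32100 Ω
Parallel: admittances add. Y = 1/R + 1/(jωL)
Y = (0.000303 − j3.12e-05) S
|Y| = 0.000305 S → |Z| = 1/|Y| = 3280 Ω, ∠Z = −∠Y = 5.87°
cos φ = cos(5.87°) = 0.995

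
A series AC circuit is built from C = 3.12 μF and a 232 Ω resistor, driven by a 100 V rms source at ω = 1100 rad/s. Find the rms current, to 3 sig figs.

X_C = 1/(ωC) = 291 Ω
Z = 232 − j291 Ω
|Z| = √(232² + 291²) = 372 Ω
I = V/|Z| = 100/372 = 268 mA

268 mA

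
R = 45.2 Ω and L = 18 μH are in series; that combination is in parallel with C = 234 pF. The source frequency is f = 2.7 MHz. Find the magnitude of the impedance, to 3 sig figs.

ω = 2πf = 1.696e+07 rad/s
X_L = ωL = 305 Ω
X_C = 1/(ωC) = 252 Ω
Branch 1 (R+jX_L): Z₁ = 45.2 + j305 Ω, |Z₁| = 309 Ω
Branch 2 (−jX_C): Z₂ = −j252 Ω
Parallel: Z = Z₁Z₂/(Z₁+Z₂), |Z| = 1110 Ω, ∠Z = -58.2°

1110 Ω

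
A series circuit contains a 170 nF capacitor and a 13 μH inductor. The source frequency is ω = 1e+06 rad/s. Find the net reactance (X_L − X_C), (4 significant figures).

7.118 Ω

X_L = ωL = 13.00 Ω
X_C = 1/(ωC) = 5.882 Ω
X = 13.00 − 5.882 = 7.118 Ω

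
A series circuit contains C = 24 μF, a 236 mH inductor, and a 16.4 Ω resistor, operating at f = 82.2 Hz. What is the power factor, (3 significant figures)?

ω = 2πf = 516.5 rad/s
X_L = ωL = 122 Ω
X_C = 1/(ωC) = 80.7 Ω
Net reactance X = X_L − X_C = 41.2 Ω
Z = 16.4 + j41.2 Ω
|Z| = √(16.4² + 41.2²) = 44.4 Ω
∠Z = arctan(41.2/16.4) = 68.3°
cos φ = cos(68.3°) = 0.370

0.370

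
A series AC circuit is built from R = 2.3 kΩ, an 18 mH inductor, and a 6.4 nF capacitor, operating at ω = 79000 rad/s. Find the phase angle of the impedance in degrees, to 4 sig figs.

-13.59°

X_L = ωL = 1422 Ω
X_C = 1/(ωC) = 1978 Ω
Net reactance X = X_L − X_C = -555.8 Ω
Z = 2300 − j555.8 Ω
|Z| = √(2300² + 555.8²) = 2366 Ω
∠Z = arctan(-555.8/2300) = -13.59°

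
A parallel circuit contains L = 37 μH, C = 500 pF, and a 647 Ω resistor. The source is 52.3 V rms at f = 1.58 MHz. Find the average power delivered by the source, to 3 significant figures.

4.23 W

ω = 2πf = 9.927e+06 rad/s
X_L = ωL = 367 Ω
X_C = 1/(ωC) = 201 Ω
Parallel: admittances add. Y = 1/R + 1/(jωL) + jωC
Y = (0.00155 + j0.00224) S
|Y| = 0.00272 S → |Z| = 1/|Y| = 367 Ω, ∠Z = −∠Y = -55.4°
I = V/|Z| = 142 mA
P = VI cos φ = 52.3 × 0.142 × cos(-55.4°) = 4.23 W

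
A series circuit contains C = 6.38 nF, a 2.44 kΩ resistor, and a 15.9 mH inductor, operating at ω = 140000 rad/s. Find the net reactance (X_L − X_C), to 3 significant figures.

1110 Ω

X_L = ωL = 2230 Ω
X_C = 1/(ωC) = 1120 Ω
X = 2230 − 1120 = 1110 Ω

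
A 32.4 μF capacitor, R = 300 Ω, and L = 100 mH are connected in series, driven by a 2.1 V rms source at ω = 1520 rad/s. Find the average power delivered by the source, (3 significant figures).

12.3 mW

X_L = ωL = 152 Ω
X_C = 1/(ωC) = 20.3 Ω
Net reactance X = X_L − X_C = 132 Ω
Z = 300 + j132 Ω
|Z| = √(300² + 132²) = 328 Ω
∠Z = arctan(132/300) = 23.7°
I = V/|Z| = 6.41 mA
P = VI cos φ = 2.1 × 0.00641 × cos(23.7°) = 12.3 mW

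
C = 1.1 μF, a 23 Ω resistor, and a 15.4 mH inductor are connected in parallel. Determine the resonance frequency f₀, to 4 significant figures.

1.223 kHz

ω₀ = 1/√(LC) = 1/√(0.0154 × 1.1e-06) = 7683 rad/s
f₀ = ω₀/(2π) = 1.223 kHz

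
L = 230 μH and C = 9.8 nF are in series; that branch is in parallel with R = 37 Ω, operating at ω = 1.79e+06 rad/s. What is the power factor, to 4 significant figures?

X_L = ωL = 411.7 Ω
X_C = 1/(ωC) = 57.01 Ω
Branch 1: Z₁ = R = 37.00 Ω
Branch 2 (series LC): Z₂ = j(X_L − X_C) = j354.7 Ω
Parallel: Z = Z₁Z₂/(Z₁+Z₂), |Z| = 36.80 Ω, ∠Z = 5.955°
cos φ = cos(5.955°) = 0.9946

0.9946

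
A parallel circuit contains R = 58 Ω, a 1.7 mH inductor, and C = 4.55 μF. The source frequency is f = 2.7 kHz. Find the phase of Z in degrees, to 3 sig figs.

-67.9°

ω = 2πf = 16960 rad/s
X_L = ωL = 28.8 Ω
X_C = 1/(ωC) = 13.0 Ω
Parallel: admittances add. Y = 1/R + 1/(jωL) + jωC
Y = (0.0172 + j0.0425) S
|Y| = 0.0459 S → |Z| = 1/|Y| = 21.8 Ω, ∠Z = −∠Y = -67.9°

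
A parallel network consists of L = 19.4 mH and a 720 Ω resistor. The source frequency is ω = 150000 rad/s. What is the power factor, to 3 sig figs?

X_L = ωL = 2910 Ω
Parallel: admittances add. Y = 1/R + 1/(jωL)
Y = (0.00139 − j0.000344) S
|Y| = 0.00143 S → |Z| = 1/|Y| = 699 Ω, ∠Z = −∠Y = 13.9°
cos φ = cos(13.9°) = 0.971

0.971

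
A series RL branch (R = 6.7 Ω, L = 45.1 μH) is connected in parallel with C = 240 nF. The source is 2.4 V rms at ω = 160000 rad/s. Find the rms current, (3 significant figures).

X_L = ωL = 7.22 Ω
X_C = 1/(ωC) = 26.0 Ω
Branch 1 (R+jX_L): Z₁ = 6.70 + j7.22 Ω, |Z₁| = 9.85 Ω
Branch 2 (−jX_C): Z₂ = −j26.0 Ω
Parallel: Z = Z₁Z₂/(Z₁+Z₂), |Z| = 12.8 Ω, ∠Z = 27.5°
I = V/|Z| = 2.4/12.8 = 187 mA

187 mA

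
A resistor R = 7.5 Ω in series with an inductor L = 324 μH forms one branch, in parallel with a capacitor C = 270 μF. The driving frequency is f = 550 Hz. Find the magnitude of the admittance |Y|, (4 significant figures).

922.8 mS

ω = 2πf = 3456 rad/s
X_L = ωL = 1.120 Ω
X_C = 1/(ωC) = 1.072 Ω
Branch 1 (R+jX_L): Z₁ = 7.500 + j1.120 Ω, |Z₁| = 7.583 Ω
Branch 2 (−jX_C): Z₂ = −j1.072 Ω
Parallel: Z = Z₁Z₂/(Z₁+Z₂), |Z| = 1.084 Ω, ∠Z = -81.88°
|Y| = 1/|Z| = 922.8 mS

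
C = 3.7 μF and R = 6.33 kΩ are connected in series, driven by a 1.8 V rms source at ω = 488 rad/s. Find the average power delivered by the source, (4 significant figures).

508.0 μW

X_C = 1/(ωC) = 553.8 Ω
Z = 6330 − j553.8 Ω
|Z| = √(6330² + 553.8²) = 6354 Ω
∠Z = arctan(-553.8/6330) = -5.000°
I = V/|Z| = 283.3 μA
P = VI cos φ = 1.8 × 0.0002833 × cos(-5.000°) = 508.0 μW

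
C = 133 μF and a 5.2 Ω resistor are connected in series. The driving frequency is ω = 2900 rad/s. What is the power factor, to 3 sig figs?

0.895

X_C = 1/(ωC) = 2.59 Ω
Z = 5.20 − j2.59 Ω
|Z| = √(5.20² + 2.59²) = 5.81 Ω
∠Z = arctan(-2.59/5.20) = -26.5°
cos φ = cos(-26.5°) = 0.895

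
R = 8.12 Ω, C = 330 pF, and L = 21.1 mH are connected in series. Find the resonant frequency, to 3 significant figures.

60.3 kHz

ω₀ = 1/√(LC) = 1/√(0.0211 × 3.3e-10) = 379000 rad/s
f₀ = ω₀/(2π) = 60.3 kHz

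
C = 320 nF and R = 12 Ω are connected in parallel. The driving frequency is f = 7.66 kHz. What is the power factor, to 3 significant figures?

ω = 2πf = 48130 rad/s
X_C = 1/(ωC) = 64.9 Ω
Parallel: admittances add. Y = 1/R + jωC
Y = (0.0833 + j0.0154) S
|Y| = 0.0847 S → |Z| = 1/|Y| = 11.8 Ω, ∠Z = −∠Y = -10.5°
cos φ = cos(-10.5°) = 0.983

0.983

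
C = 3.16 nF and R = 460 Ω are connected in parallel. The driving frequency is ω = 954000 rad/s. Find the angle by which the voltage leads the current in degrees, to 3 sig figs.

-54.2°

X_C = 1/(ωC) = 332 Ω
Parallel: admittances add. Y = 1/R + jωC
Y = (0.00217 + j0.00301) S
|Y| = 0.00372 S → |Z| = 1/|Y| = 269 Ω, ∠Z = −∠Y = -54.2°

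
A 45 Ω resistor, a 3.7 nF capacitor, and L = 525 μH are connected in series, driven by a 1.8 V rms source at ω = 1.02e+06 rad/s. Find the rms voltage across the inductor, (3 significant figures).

3.51 V

X_L = ωL = 536 Ω
X_C = 1/(ωC) = 265 Ω
Net reactance X = X_L − X_C = 271 Ω
Z = 45.0 + j271 Ω
|Z| = √(45.0² + 271²) = 274 Ω
I = V/|Z| = 6.56 mA
V_L = I·|Z_L| = 0.00656 × 536 = 3.51 V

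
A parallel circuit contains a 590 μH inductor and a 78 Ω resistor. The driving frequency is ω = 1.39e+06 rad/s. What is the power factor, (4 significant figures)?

0.9955

X_L = ωL = 820.1 Ω
Parallel: admittances add. Y = 1/R + 1/(jωL)
Y = (0.01282 − j0.001219) S
|Y| = 0.01288 S → |Z| = 1/|Y| = 77.65 Ω, ∠Z = −∠Y = 5.433°
cos φ = cos(5.433°) = 0.9955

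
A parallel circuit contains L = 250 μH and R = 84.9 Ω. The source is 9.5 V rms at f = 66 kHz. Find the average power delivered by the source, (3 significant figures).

1.06 W

ω = 2πf = 414700 rad/s
X_L = ωL = 104 Ω
Parallel: admittances add. Y = 1/R + 1/(jωL)
Y = (0.0118 − j0.00965) S
|Y| = 0.0152 S → |Z| = 1/|Y| = 65.7 Ω, ∠Z = −∠Y = 39.3°
I = V/|Z| = 145 mA
P = VI cos φ = 9.5 × 0.145 × cos(39.3°) = 1.06 W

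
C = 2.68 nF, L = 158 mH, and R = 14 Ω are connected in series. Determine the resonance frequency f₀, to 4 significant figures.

ω₀ = 1/√(LC) = 1/√(0.158 × 2.68e-09) = 48600 rad/s
f₀ = ω₀/(2π) = 7.734 kHz

7.734 kHz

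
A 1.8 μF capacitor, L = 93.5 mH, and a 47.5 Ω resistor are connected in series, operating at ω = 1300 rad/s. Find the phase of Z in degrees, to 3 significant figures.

X_L = ωL = 122 Ω
X_C = 1/(ωC) = 427 Ω
Net reactance X = X_L − X_C = -306 Ω
Z = 47.5 − j306 Ω
|Z| = √(47.5² + 306²) = 309 Ω
∠Z = arctan(-306/47.5) = -81.2°

-81.2°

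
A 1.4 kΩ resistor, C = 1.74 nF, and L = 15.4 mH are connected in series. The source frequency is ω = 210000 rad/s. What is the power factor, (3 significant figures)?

X_L = ωL = 3230 Ω
X_C = 1/(ωC) = 2740 Ω
Net reactance X = X_L − X_C = 497 Ω
Z = 1400 + j497 Ω
|Z| = √(1400² + 497²) = 1490 Ω
∠Z = arctan(497/1400) = 19.6°
cos φ = cos(19.6°) = 0.942

0.942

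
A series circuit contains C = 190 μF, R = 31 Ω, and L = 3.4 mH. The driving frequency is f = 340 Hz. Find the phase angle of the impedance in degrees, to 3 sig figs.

8.80°

ω = 2πf = 2136 rad/s
X_L = ωL = 7.26 Ω
X_C = 1/(ωC) = 2.46 Ω
Net reactance X = X_L − X_C = 4.80 Ω
Z = 31.0 + j4.80 Ω
|Z| = √(31.0² + 4.80²) = 31.4 Ω
∠Z = arctan(4.80/31.0) = 8.80°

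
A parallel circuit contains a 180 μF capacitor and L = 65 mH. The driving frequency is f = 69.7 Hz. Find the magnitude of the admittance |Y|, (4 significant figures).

43.70 mS

ω = 2πf = 437.9 rad/s
X_L = ωL = 28.47 Ω
X_C = 1/(ωC) = 12.69 Ω
Parallel: admittances add. Y = 1/(jωL) + jωC
Y = (0 + j0.04370) S
|Y| = 0.04370 S → |Z| = 1/|Y| = 22.88 Ω, ∠Z = −∠Y = -90.00°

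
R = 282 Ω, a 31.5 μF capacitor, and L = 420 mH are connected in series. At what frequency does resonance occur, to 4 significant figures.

ω₀ = 1/√(LC) = 1/√(0.42 × 3.15e-05) = 274.9 rad/s
f₀ = ω₀/(2π) = 43.76 Hz

43.76 Hz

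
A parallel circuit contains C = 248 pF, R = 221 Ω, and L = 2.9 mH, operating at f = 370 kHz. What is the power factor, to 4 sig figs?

ω = 2πf = 2.325e+06 rad/s
X_L = ωL = 6742 Ω
X_C = 1/(ωC) = 1734 Ω
Parallel: admittances add. Y = 1/R + 1/(jωL) + jωC
Y = (0.004525 + j0.0004282) S
|Y| = 0.004545 S → |Z| = 1/|Y| = 220.0 Ω, ∠Z = −∠Y = -5.406°
cos φ = cos(-5.406°) = 0.9956

0.9956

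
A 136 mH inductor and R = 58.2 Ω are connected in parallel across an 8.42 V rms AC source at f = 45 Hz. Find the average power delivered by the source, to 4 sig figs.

1.218 W

ω = 2πf = 282.7 rad/s
X_L = ωL = 38.45 Ω
Parallel: admittances add. Y = 1/R + 1/(jωL)
Y = (0.01718 − j0.02601) S
|Y| = 0.03117 S → |Z| = 1/|Y| = 32.08 Ω, ∠Z = −∠Y = 56.55°
I = V/|Z| = 262.4 mA
P = VI cos φ = 8.42 × 0.2624 × cos(56.55°) = 1.218 W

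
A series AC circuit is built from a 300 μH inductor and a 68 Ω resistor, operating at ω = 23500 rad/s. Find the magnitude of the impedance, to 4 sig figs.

68.36 Ω

X_L = ωL = 7.050 Ω
Z = 68.00 + j7.050 Ω
|Z| = √(68.00² + 7.050²) = 68.36 Ω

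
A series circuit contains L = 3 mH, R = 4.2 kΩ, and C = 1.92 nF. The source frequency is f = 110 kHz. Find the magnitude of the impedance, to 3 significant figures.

4400 Ω

ω = 2πf = 691200 rad/s
X_L = ωL = 2070 Ω
X_C = 1/(ωC) = 754 Ω
Net reactance X = X_L − X_C = 1320 Ω
Z = 4200 + j1320 Ω
|Z| = √(4200² + 1320²) = 4400 Ω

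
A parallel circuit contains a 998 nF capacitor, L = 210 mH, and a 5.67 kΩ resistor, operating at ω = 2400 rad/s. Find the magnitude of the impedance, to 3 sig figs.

2240 Ω

X_L = ωL = 504 Ω
X_C = 1/(ωC) = 418 Ω
Parallel: admittances add. Y = 1/R + 1/(jωL) + jωC
Y = (0.000176 + j0.000411) S
|Y| = 0.000447 S → |Z| = 1/|Y| = 2240 Ω, ∠Z = −∠Y = -66.8°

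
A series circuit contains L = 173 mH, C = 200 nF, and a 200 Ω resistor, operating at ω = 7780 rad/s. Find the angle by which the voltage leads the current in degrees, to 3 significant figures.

74.1°

X_L = ωL = 1350 Ω
X_C = 1/(ωC) = 643 Ω
Net reactance X = X_L − X_C = 703 Ω
Z = 200 + j703 Ω
|Z| = √(200² + 703²) = 731 Ω
∠Z = arctan(703/200) = 74.1°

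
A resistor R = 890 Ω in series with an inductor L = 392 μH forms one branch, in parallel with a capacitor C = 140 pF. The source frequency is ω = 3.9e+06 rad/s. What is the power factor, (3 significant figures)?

0.980

X_L = ωL = 1530 Ω
X_C = 1/(ωC) = 1830 Ω
Branch 1 (R+jX_L): Z₁ = 890 + j1530 Ω, |Z₁| = 1770 Ω
Branch 2 (−jX_C): Z₂ = −j1830 Ω
Parallel: Z = Z₁Z₂/(Z₁+Z₂), |Z| = 3450 Ω, ∠Z = -11.4°
cos φ = cos(-11.4°) = 0.980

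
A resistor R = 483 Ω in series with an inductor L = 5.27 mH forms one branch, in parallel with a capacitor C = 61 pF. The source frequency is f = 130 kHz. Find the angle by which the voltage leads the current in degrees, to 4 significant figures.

ω = 2πf = 816800 rad/s
X_L = ωL = 4305 Ω
X_C = 1/(ωC) = 20070 Ω
Branch 1 (R+jX_L): Z₁ = 483.0 + j4305 Ω, |Z₁| = 4332 Ω
Branch 2 (−jX_C): Z₂ = −j20070 Ω
Parallel: Z = Z₁Z₂/(Z₁+Z₂), |Z| = 5512 Ω, ∠Z = 81.84°

81.84°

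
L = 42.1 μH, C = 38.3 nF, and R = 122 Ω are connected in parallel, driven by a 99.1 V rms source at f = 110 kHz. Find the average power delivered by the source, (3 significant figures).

80.5 W

ω = 2πf = 691200 rad/s
X_L = ωL = 29.1 Ω
X_C = 1/(ωC) = 37.8 Ω
Parallel: admittances add. Y = 1/R + 1/(jωL) + jωC
Y = (0.00820 − j0.00790) S
|Y| = 0.0114 S → |Z| = 1/|Y| = 87.9 Ω, ∠Z = −∠Y = 43.9°
I = V/|Z| = 1.13 A
P = VI cos φ = 99.1 × 1.13 × cos(43.9°) = 80.5 W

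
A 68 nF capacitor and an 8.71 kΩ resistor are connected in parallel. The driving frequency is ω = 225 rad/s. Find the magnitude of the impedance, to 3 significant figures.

8630 Ω

X_C = 1/(ωC) = 65400 Ω
Parallel: admittances add. Y = 1/R + jωC
Y = (0.000115 + j1.53e-05) S
|Y| = 0.000116 S → |Z| = 1/|Y| = 8630 Ω, ∠Z = −∠Y = -7.59°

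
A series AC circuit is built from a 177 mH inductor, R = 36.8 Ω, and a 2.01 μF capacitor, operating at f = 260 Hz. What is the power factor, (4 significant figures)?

ω = 2πf = 1634 rad/s
X_L = ωL = 289.2 Ω
X_C = 1/(ωC) = 304.5 Ω
Net reactance X = X_L − X_C = -15.39 Ω
Z = 36.80 − j15.39 Ω
|Z| = √(36.80² + 15.39²) = 39.89 Ω
∠Z = arctan(-15.39/36.80) = -22.70°
cos φ = cos(-22.70°) = 0.9226

0.9226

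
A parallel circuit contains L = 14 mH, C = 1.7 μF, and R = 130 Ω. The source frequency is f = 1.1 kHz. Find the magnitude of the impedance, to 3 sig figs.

ω = 2πf = 6912 rad/s
X_L = ωL = 96.8 Ω
X_C = 1/(ωC) = 85.1 Ω
Parallel: admittances add. Y = 1/R + 1/(jωL) + jωC
Y = (0.00769 + j0.00141) S
|Y| = 0.00782 S → |Z| = 1/|Y| = 128 Ω, ∠Z = −∠Y = -10.4°

128 Ω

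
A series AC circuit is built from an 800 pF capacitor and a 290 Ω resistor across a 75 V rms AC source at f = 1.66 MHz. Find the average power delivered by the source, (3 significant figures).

16.6 W

ω = 2πf = 1.043e+07 rad/s
X_C = 1/(ωC) = 120 Ω
Z = 290 − j120 Ω
|Z| = √(290² + 120²) = 314 Ω
∠Z = arctan(-120/290) = -22.5°
I = V/|Z| = 239 mA
P = VI cos φ = 75 × 0.239 × cos(-22.5°) = 16.6 W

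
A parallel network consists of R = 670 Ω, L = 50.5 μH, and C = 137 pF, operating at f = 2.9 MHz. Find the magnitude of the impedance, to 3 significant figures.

ω = 2πf = 1.822e+07 rad/s
X_L = ωL = 920 Ω
X_C = 1/(ωC) = 401 Ω
Parallel: admittances add. Y = 1/R + 1/(jωL) + jωC
Y = (0.00149 + j0.00141) S
|Y| = 0.00205 S → |Z| = 1/|Y| = 487 Ω, ∠Z = −∠Y = -43.4°

487 Ω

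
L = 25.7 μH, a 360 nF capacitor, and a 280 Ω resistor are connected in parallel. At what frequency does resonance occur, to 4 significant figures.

ω₀ = 1/√(LC) = 1/√(2.57e-05 × 3.6e-07) = 328800 rad/s
f₀ = ω₀/(2π) = 52.32 kHz

52.32 kHz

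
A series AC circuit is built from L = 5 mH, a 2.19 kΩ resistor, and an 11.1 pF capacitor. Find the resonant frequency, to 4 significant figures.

675.6 kHz

ω₀ = 1/√(LC) = 1/√(0.005 × 1.11e-11) = 4.245e+06 rad/s
f₀ = ω₀/(2π) = 675.6 kHz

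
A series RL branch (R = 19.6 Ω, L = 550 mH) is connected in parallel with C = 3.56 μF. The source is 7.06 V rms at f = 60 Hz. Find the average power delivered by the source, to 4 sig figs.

22.52 mW

ω = 2πf = 377.0 rad/s
X_L = ωL = 207.3 Ω
X_C = 1/(ωC) = 745.1 Ω
Branch 1 (R+jX_L): Z₁ = 19.60 + j207.3 Ω, |Z₁| = 208.3 Ω
Branch 2 (−jX_C): Z₂ = −j745.1 Ω
Parallel: Z = Z₁Z₂/(Z₁+Z₂), |Z| = 288.4 Ω, ∠Z = 82.51°
I = V/|Z| = 24.48 mA
P = VI cos φ = 7.06 × 0.02448 × cos(82.51°) = 22.52 mW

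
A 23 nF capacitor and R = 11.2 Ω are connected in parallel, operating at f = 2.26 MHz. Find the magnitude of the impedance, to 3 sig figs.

ω = 2πf = 1.42e+07 rad/s
X_C = 1/(ωC) = 3.06 Ω
Parallel: admittances add. Y = 1/R + jωC
Y = (0.0893 + j0.327) S
|Y| = 0.339 S → |Z| = 1/|Y| = 2.95 Ω, ∠Z = −∠Y = -74.7°

2.95 Ω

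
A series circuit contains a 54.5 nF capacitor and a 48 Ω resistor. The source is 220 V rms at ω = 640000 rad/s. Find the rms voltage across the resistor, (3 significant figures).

X_C = 1/(ωC) = 28.7 Ω
Z = 48.0 − j28.7 Ω
|Z| = √(48.0² + 28.7²) = 55.9 Ω
I = V/|Z| = 3.93 A
V_R = I·|Z_R| = 3.93 × 48.0 = 189 V

189 V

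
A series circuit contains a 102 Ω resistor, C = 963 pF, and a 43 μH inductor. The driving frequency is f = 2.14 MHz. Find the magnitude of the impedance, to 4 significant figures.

ω = 2πf = 1.345e+07 rad/s
X_L = ωL = 578.2 Ω
X_C = 1/(ωC) = 77.23 Ω
Net reactance X = X_L − X_C = 500.9 Ω
Z = 102.0 + j500.9 Ω
|Z| = √(102.0² + 500.9²) = 511.2 Ω

511.2 Ω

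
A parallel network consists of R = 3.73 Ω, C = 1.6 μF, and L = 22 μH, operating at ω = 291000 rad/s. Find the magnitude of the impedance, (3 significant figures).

2.44 Ω

X_L = ωL = 6.40 Ω
X_C = 1/(ωC) = 2.15 Ω
Parallel: admittances add. Y = 1/R + 1/(jωL) + jωC
Y = (0.268 + j0.309) S
|Y| = 0.409 S → |Z| = 1/|Y| = 2.44 Ω, ∠Z = −∠Y = -49.1°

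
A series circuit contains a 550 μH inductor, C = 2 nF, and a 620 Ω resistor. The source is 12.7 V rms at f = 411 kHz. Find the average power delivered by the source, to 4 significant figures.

52.93 mW

ω = 2πf = 2.582e+06 rad/s
X_L = ωL = 1420 Ω
X_C = 1/(ωC) = 193.6 Ω
Net reactance X = X_L − X_C = 1227 Ω
Z = 620.0 + j1227 Ω
|Z| = √(620.0² + 1227²) = 1374 Ω
∠Z = arctan(1227/620.0) = 63.19°
I = V/|Z| = 9.240 mA
P = VI cos φ = 12.7 × 0.009240 × cos(63.19°) = 52.93 mW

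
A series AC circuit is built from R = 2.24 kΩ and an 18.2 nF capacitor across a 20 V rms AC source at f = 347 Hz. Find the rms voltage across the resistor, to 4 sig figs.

1.771 V

ω = 2πf = 2180 rad/s
X_C = 1/(ωC) = 25200 Ω
Z = 2240 − j25200 Ω
|Z| = √(2240² + 25200²) = 25300 Ω
I = V/|Z| = 790.5 μA
V_R = I·|Z_R| = 0.0007905 × 2240 = 1.771 V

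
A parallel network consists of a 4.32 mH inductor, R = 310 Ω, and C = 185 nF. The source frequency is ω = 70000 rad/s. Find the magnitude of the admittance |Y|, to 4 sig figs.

10.17 mS

X_L = ωL = 302.4 Ω
X_C = 1/(ωC) = 77.22 Ω
Parallel: admittances add. Y = 1/R + 1/(jωL) + jωC
Y = (0.003226 + j0.009643) S
|Y| = 0.01017 S → |Z| = 1/|Y| = 98.34 Ω, ∠Z = −∠Y = -71.50°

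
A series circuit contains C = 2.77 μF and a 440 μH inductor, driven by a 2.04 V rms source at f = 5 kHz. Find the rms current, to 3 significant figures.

875 mA

ω = 2πf = 31420 rad/s
X_L = ωL = 13.8 Ω
X_C = 1/(ωC) = 11.5 Ω
Net reactance X = X_L − X_C = 2.33 Ω
Z = j2.33 Ω
|Z| = √(0² + 2.33²) = 2.33 Ω
I = V/|Z| = 2.04/2.33 = 875 mA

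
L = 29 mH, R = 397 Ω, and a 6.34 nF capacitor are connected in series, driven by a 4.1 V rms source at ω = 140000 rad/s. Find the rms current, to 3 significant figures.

X_L = ωL = 4060 Ω
X_C = 1/(ωC) = 1130 Ω
Net reactance X = X_L − X_C = 2930 Ω
Z = 397 + j2930 Ω
|Z| = √(397² + 2930²) = 2960 Ω
I = V/|Z| = 4.1/2960 = 1.39 mA

1.39 mA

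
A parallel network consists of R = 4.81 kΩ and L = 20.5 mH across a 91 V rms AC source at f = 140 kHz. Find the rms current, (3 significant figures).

ω = 2πf = 879600 rad/s
X_L = ωL = 18000 Ω
Parallel: admittances add. Y = 1/R + 1/(jωL)
Y = (0.000208 − j5.55e-05) S
|Y| = 0.000215 S → |Z| = 1/|Y| = 4650 Ω, ∠Z = −∠Y = 14.9°
I = V/|Z| = 91/4650 = 19.6 mA

19.6 mA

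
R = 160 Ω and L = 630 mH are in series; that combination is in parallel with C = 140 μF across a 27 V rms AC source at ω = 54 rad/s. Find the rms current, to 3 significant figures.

X_L = ωL = 34.0 Ω
X_C = 1/(ωC) = 132 Ω
Branch 1 (R+jX_L): Z₁ = 160 + j34.0 Ω, |Z₁| = 164 Ω
Branch 2 (−jX_C): Z₂ = −j132 Ω
Parallel: Z = Z₁Z₂/(Z₁+Z₂), |Z| = 115 Ω, ∠Z = -46.4°
I = V/|Z| = 27/115 = 234 mA

234 mA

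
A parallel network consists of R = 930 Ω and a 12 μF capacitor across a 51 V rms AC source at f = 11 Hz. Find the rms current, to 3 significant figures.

ω = 2πf = 69.12 rad/s
X_C = 1/(ωC) = 1210 Ω
Parallel: admittances add. Y = 1/R + jωC
Y = (0.00108 + j0.000829) S
|Y| = 0.00136 S → |Z| = 1/|Y| = 736 Ω, ∠Z = −∠Y = -37.6°
I = V/|Z| = 51/736 = 69.3 mA

69.3 mA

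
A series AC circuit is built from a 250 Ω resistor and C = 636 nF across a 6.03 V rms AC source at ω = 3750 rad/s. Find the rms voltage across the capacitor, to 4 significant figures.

X_C = 1/(ωC) = 419.3 Ω
Z = 250.0 − j419.3 Ω
|Z| = √(250.0² + 419.3²) = 488.2 Ω
I = V/|Z| = 12.35 mA
V_C = I·|Z_C| = 0.01235 × 419.3 = 5.179 V

5.179 V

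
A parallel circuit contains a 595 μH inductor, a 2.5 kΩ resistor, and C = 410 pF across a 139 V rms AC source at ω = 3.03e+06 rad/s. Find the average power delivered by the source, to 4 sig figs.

X_L = ωL = 1803 Ω
X_C = 1/(ωC) = 805.0 Ω
Parallel: admittances add. Y = 1/R + 1/(jωL) + jωC
Y = (0.0004000 + j0.0006876) S
|Y| = 0.0007955 S → |Z| = 1/|Y| = 1257 Ω, ∠Z = −∠Y = -59.81°
I = V/|Z| = 110.6 mA
P = VI cos φ = 139 × 0.1106 × cos(-59.81°) = 7.728 W

7.728 W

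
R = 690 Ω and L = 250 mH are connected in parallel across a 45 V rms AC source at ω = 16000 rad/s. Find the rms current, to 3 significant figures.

66.2 mA

X_L = ωL = 4000 Ω
Parallel: admittances add. Y = 1/R + 1/(jωL)
Y = (0.00145 − j0.000250) S
|Y| = 0.00147 S → |Z| = 1/|Y| = 680 Ω, ∠Z = −∠Y = 9.79°
I = V/|Z| = 45/680 = 66.2 mA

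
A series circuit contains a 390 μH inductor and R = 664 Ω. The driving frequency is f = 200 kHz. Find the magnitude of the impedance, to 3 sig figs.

ω = 2πf = 1.257e+06 rad/s
X_L = ωL = 490 Ω
Z = 664 + j490 Ω
|Z| = √(664² + 490²) = 825 Ω

825 Ω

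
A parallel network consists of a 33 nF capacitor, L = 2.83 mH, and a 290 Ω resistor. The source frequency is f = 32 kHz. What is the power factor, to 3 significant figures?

ω = 2πf = 201100 rad/s
X_L = ωL = 569 Ω
X_C = 1/(ωC) = 151 Ω
Parallel: admittances add. Y = 1/R + 1/(jωL) + jωC
Y = (0.00345 + j0.00488) S
|Y| = 0.00597 S → |Z| = 1/|Y| = 167 Ω, ∠Z = −∠Y = -54.7°
cos φ = cos(-54.7°) = 0.577

0.577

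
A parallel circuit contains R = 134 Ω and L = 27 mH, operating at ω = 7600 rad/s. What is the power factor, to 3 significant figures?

0.837

X_L = ωL = 205 Ω
Parallel: admittances add. Y = 1/R + 1/(jωL)
Y = (0.00746 − j0.00487) S
|Y| = 0.00891 S → |Z| = 1/|Y| = 112 Ω, ∠Z = −∠Y = 33.1°
cos φ = cos(33.1°) = 0.837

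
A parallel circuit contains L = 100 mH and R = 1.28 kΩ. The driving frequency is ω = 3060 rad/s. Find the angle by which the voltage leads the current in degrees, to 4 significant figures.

X_L = ωL = 306.0 Ω
Parallel: admittances add. Y = 1/R + 1/(jωL)
Y = (0.0007813 − j0.003268) S
|Y| = 0.003360 S → |Z| = 1/|Y| = 297.6 Ω, ∠Z = −∠Y = 76.56°

76.56°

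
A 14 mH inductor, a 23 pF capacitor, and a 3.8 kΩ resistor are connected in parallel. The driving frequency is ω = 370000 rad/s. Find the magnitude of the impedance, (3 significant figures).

3110 Ω

X_L = ωL = 5180 Ω
X_C = 1/(ωC) = 118000 Ω
Parallel: admittances add. Y = 1/R + 1/(jωL) + jωC
Y = (0.000263 − j0.000185) S
|Y| = 0.000321 S → |Z| = 1/|Y| = 3110 Ω, ∠Z = −∠Y = 35.0°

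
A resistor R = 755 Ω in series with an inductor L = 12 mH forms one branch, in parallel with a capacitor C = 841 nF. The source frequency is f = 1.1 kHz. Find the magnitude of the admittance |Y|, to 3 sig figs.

ω = 2πf = 6912 rad/s
X_L = ωL = 82.9 Ω
X_C = 1/(ωC) = 172 Ω
Branch 1 (R+jX_L): Z₁ = 755 + j82.9 Ω, |Z₁| = 760 Ω
Branch 2 (−jX_C): Z₂ = −j172 Ω
Parallel: Z = Z₁Z₂/(Z₁+Z₂), |Z| = 172 Ω, ∠Z = -77.0°
|Y| = 1/|Z| = 5.82 mS

5.82 mS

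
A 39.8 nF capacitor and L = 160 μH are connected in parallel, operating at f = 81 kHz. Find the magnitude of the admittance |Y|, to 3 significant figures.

7.98 mS

ω = 2πf = 508900 rad/s
X_L = ωL = 81.4 Ω
X_C = 1/(ωC) = 49.4 Ω
Parallel: admittances add. Y = 1/(jωL) + jωC
Y = (0 + j0.00798) S
|Y| = 0.00798 S → |Z| = 1/|Y| = 125 Ω, ∠Z = −∠Y = -90.0°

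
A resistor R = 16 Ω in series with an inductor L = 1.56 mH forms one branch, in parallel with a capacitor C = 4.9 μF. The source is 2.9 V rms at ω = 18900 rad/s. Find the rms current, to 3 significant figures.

197 mA

X_L = ωL = 29.5 Ω
X_C = 1/(ωC) = 10.8 Ω
Branch 1 (R+jX_L): Z₁ = 16.0 + j29.5 Ω, |Z₁| = 33.5 Ω
Branch 2 (−jX_C): Z₂ = −j10.8 Ω
Parallel: Z = Z₁Z₂/(Z₁+Z₂), |Z| = 14.7 Ω, ∠Z = -77.9°
I = V/|Z| = 2.9/14.7 = 197 mA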